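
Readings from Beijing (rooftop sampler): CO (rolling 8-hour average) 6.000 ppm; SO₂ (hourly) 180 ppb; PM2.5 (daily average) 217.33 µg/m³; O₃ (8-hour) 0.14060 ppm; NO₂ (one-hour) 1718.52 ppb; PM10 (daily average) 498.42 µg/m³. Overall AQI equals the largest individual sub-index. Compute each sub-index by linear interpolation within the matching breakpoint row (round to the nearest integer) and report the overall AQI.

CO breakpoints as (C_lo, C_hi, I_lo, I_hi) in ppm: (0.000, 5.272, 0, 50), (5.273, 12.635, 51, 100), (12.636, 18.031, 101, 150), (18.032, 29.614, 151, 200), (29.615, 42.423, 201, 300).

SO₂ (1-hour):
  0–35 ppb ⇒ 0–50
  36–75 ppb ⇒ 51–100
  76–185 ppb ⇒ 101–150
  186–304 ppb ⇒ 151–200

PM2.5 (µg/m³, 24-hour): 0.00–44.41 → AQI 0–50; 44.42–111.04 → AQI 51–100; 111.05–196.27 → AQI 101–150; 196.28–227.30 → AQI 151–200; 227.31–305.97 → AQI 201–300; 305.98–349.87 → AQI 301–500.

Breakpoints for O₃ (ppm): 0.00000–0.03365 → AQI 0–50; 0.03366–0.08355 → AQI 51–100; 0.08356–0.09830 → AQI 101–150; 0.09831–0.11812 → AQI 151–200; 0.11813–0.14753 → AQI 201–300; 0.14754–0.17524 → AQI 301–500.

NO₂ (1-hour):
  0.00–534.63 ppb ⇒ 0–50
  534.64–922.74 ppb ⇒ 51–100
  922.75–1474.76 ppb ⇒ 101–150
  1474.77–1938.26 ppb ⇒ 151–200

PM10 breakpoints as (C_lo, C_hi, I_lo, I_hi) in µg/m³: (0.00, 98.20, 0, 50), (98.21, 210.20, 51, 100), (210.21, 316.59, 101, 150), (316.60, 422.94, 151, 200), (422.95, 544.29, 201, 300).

277

CO: 6.000 ∈ [5.273, 12.635] ↔ index [51, 100].
51 + (6.000−5.273)·(100−51)/(12.635−5.273) = 51 + 0.727·49/7.362 ≈ 55.84, so AQI = 56.
SO₂: row 76–185 (AQI 101–150). (150−101)·(180−76)/(185−76) + 101 = 49·104/109 + 101 ≈ 147.75 → 148.
PM2.5: 217.33 ∈ [196.28, 227.30] ↔ index [151, 200].
151 + (217.33−196.28)·(200−151)/(227.30−196.28) = 151 + 21.05·49/31.02 ≈ 184.25, so AQI = 184.
O₃: row 0.11813–0.14753 (AQI 201–300). (300−201)·(0.14060−0.11813)/(0.14753−0.11813) + 201 = 99·0.02247/0.02940 + 201 ≈ 276.66 → 277.
NO₂ 1718.52: bracket 1474.77–1938.26 → index 151–200; slope 49/463.49, offset 243.75.
AQI = 151 + 49/463.49·243.75 ≈ 176.77 ⇒ 177.
PM10 498.42: bracket 422.95–544.29 → index 201–300; slope 99/121.34, offset 75.47.
AQI = 201 + 99/121.34·75.47 ≈ 262.58 ⇒ 263.
Sub-indices: CO→56, SO₂→148, PM2.5→184, O₃→277, NO₂→177, PM10→263. Overall AQI = max = 277; dominant pollutant is O₃.
AQI 277: Very Unhealthy.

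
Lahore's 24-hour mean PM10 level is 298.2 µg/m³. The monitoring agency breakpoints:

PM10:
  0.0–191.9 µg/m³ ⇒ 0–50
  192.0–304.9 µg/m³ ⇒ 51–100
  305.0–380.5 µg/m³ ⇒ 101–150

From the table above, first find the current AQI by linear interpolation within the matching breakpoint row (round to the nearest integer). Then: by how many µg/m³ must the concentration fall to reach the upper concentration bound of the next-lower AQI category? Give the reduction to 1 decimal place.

PM10: 298.2 ∈ [192.0, 304.9] ↔ index [51, 100].
51 + (298.2−192.0)·(100−51)/(304.9−192.0) = 51 + 106.2·49/112.9 ≈ 97.09, so AQI = 97.
Current AQI 97 is in the Moderate range (51–100). The next-lower category tops out at AQI 50, whose upper concentration bound is 191.9 µg/m³.
Reduction needed = 298.2 − 191.9 = 106.3 µg/m³.

106.3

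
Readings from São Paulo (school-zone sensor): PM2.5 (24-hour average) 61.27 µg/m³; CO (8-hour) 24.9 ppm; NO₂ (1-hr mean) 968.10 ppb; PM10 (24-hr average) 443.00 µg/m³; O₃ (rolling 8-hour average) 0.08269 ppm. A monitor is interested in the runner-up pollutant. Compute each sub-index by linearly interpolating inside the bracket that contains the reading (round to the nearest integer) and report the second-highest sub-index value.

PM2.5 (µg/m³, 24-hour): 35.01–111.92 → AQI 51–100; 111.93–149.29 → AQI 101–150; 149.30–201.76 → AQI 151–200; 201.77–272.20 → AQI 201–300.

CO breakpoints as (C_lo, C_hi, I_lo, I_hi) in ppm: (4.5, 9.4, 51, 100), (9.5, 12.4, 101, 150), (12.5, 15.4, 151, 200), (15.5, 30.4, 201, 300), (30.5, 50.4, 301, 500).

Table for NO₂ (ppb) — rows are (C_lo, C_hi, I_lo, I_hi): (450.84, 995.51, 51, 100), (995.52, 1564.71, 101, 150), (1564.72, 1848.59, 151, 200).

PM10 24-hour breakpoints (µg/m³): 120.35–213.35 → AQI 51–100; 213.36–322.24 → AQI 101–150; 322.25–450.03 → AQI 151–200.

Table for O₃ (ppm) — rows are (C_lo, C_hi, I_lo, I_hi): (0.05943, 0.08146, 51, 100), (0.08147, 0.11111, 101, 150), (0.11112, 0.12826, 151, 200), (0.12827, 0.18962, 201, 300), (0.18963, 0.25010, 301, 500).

197

PM2.5: row 35.01–111.92 (AQI 51–100). (100−51)·(61.27−35.01)/(111.92−35.01) + 51 = 49·26.26/76.91 + 51 ≈ 67.73 → 68.
CO: 24.9 lies in 15.5–30.4, so I_lo=201, I_hi=300, C_lo=15.5, C_hi=30.4.
(300−201)/(30.4−15.5) × (24.9−15.5) + 201 = 99/14.9 × 9.4 + 201 ≈ 263.46 → 263.
NO₂: row 450.84–995.51 (AQI 51–100). (100−51)·(968.10−450.84)/(995.51−450.84) + 51 = 49·517.26/544.67 + 51 ≈ 97.53 → 98.
PM10 443.00: bracket 322.25–450.03 → index 151–200; slope 49/127.78, offset 120.75.
AQI = 151 + 49/127.78·120.75 ≈ 197.30 ⇒ 197.
O₃: row 0.08147–0.11111 (AQI 101–150). (150−101)·(0.08269−0.08147)/(0.11111−0.08147) + 101 = 49·0.00122/0.02964 + 101 ≈ 103.02 → 103.
Sub-indices: PM2.5→68, CO→263, NO₂→98, PM10→197, O₃→103. Ranked high→low: 263, 197, 103, 98, 68. Second-highest sub-index = 197.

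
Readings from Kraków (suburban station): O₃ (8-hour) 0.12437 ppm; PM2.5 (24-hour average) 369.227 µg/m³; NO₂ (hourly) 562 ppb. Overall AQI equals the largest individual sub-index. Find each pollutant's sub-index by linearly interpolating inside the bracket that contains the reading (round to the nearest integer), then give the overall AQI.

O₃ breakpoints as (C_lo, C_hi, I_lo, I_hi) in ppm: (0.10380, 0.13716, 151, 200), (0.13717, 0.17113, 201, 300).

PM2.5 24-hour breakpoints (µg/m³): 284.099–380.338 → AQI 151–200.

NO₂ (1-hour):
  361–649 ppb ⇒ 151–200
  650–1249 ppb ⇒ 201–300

O₃: row 0.10380–0.13716 (AQI 151–200). (200−151)·(0.12437−0.10380)/(0.13716−0.10380) + 151 = 49·0.02057/0.03336 + 151 ≈ 181.21 → 181.
PM2.5: 369.227 lies in 284.099–380.338, so I_lo=151, I_hi=200, C_lo=284.099, C_hi=380.338.
(200−151)/(380.338−284.099) × (369.227−284.099) + 151 = 49/96.239 × 85.128 + 151 ≈ 194.34 → 194.
NO₂: 562 ∈ [361, 649] ↔ index [151, 200].
151 + (562−361)·(200−151)/(649−361) = 151 + 201·49/288 ≈ 185.20, so AQI = 185.
Sub-indices: O₃→181, PM2.5→194, NO₂→185. Overall AQI = max = 194; dominant pollutant is PM2.5.
AQI 194: Unhealthy.

194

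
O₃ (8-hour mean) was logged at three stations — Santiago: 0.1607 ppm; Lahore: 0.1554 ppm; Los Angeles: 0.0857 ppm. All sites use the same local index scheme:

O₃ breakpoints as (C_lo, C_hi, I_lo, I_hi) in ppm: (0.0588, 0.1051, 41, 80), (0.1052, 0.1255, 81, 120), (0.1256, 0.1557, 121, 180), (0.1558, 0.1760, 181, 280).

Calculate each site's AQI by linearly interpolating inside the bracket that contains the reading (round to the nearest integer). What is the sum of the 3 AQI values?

448

Santiago: 0.1607 lies in 0.1558–0.1760, so I_lo=181, I_hi=280, C_lo=0.1558, C_hi=0.1760.
(280−181)/(0.1760−0.1558) × (0.1607−0.1558) + 181 = 99/0.0202 × 0.0049 + 181 ≈ 205.01 → 205.
Lahore: 0.1554 ∈ [0.1256, 0.1557] ↔ index [121, 180].
121 + (0.1554−0.1256)·(180−121)/(0.1557−0.1256) = 121 + 0.0298·59/0.0301 ≈ 179.41, so AQI = 179.
Los Angeles 0.0857: bracket 0.0588–0.1051 → index 41–80; slope 39/0.0463, offset 0.0269.
AQI = 41 + 39/0.0463·0.0269 ≈ 63.66 ⇒ 64.
AQIs: Santiago=205, Lahore=179, Los Angeles=64. Sum = 205 + 179 + 64 = 448.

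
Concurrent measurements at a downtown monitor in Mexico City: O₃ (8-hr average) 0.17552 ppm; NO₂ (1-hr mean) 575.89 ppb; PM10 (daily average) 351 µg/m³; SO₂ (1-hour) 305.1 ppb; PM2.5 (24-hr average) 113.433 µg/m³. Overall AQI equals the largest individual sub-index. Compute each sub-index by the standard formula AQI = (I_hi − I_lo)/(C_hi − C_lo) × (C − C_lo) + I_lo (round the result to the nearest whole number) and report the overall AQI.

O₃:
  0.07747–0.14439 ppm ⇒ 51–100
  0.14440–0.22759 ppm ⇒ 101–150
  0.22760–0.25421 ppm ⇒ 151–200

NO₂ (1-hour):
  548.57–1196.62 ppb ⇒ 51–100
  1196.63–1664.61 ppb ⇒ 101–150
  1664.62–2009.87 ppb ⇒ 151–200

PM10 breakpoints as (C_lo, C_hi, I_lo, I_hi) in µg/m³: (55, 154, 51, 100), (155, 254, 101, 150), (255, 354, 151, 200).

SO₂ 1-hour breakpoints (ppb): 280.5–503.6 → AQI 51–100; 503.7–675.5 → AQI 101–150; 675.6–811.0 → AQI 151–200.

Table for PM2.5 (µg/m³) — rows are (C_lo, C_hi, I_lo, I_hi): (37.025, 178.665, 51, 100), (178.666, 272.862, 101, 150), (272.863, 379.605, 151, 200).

O₃: 0.17552 lies in 0.14440–0.22759, so I_lo=101, I_hi=150, C_lo=0.14440, C_hi=0.22759.
(150−101)/(0.22759−0.14440) × (0.17552−0.14440) + 101 = 49/0.08319 × 0.03112 + 101 ≈ 119.33 → 119.
NO₂: row 548.57–1196.62 (AQI 51–100). (100−51)·(575.89−548.57)/(1196.62−548.57) + 51 = 49·27.32/648.05 + 51 ≈ 53.07 → 53.
PM10: 351 lies in 255–354, so I_lo=151, I_hi=200, C_lo=255, C_hi=354.
(200−151)/(354−255) × (351−255) + 151 = 49/99 × 96 + 151 ≈ 198.52 → 199.
SO₂: row 280.5–503.6 (AQI 51–100). (100−51)·(305.1−280.5)/(503.6−280.5) + 51 = 49·24.6/223.1 + 51 ≈ 56.40 → 56.
PM2.5: 113.433 lies in 37.025–178.665, so I_lo=51, I_hi=100, C_lo=37.025, C_hi=178.665.
(100−51)/(178.665−37.025) × (113.433−37.025) + 51 = 49/141.640 × 76.408 + 51 ≈ 77.43 → 77.
Sub-indices: O₃→119, NO₂→53, PM10→199, SO₂→56, PM2.5→77. Overall AQI = max = 199; dominant pollutant is PM10.

199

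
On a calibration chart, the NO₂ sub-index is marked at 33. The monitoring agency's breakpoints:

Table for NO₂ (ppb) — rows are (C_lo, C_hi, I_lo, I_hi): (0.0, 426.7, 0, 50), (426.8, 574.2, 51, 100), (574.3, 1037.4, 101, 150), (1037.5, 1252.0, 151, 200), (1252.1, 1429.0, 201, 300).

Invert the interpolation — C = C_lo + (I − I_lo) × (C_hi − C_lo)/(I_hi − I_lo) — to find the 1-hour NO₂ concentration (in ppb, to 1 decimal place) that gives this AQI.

AQI 33 lies in the 0–50 band, which corresponds to 0.0–426.7 ppb.
C = 0.0 + (33−0)×(426.7−0.0)/(50−0) = 0.0 + 33×426.7/50 ≈ 281.622 ppb → 281.6 ppb to 1 dp.

281.6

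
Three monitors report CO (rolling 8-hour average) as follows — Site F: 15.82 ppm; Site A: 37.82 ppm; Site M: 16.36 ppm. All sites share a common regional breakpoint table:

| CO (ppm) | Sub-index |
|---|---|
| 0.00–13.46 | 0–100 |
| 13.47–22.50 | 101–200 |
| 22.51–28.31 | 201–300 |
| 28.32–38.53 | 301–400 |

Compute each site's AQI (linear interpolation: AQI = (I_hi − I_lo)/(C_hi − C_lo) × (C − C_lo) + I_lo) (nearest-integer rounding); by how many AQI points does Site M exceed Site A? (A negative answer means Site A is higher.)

-260

Site F: 15.82 lies in 13.47–22.50, so I_lo=101, I_hi=200, C_lo=13.47, C_hi=22.50.
(200−101)/(22.50−13.47) × (15.82−13.47) + 101 = 99/9.03 × 2.35 + 101 ≈ 126.76 → 127.
Site A: 37.82 lies in 28.32–38.53, so I_lo=301, I_hi=400, C_lo=28.32, C_hi=38.53.
(400−301)/(38.53−28.32) × (37.82−28.32) + 301 = 99/10.21 × 9.50 + 301 ≈ 393.12 → 393.
Site M: 16.36 ∈ [13.47, 22.50] ↔ index [101, 200].
101 + (16.36−13.47)·(200−101)/(22.50−13.47) = 101 + 2.89·99/9.03 ≈ 132.68, so AQI = 133.
AQIs: Site F=127, Site A=393, Site M=133. Site M (133) − Site A (393) = -260.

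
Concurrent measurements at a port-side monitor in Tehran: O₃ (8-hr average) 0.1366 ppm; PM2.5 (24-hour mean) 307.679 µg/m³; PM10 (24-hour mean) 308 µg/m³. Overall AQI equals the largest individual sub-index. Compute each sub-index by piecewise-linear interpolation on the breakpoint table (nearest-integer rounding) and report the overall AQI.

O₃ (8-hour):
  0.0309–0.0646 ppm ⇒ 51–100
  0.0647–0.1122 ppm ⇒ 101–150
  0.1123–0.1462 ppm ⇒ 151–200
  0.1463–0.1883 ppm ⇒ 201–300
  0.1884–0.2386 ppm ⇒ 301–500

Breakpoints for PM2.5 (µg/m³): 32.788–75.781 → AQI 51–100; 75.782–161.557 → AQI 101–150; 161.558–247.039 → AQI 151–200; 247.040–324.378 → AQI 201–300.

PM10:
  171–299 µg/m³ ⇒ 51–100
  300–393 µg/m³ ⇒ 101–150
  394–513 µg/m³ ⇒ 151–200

279

O₃: row 0.1123–0.1462 (AQI 151–200). (200−151)·(0.1366−0.1123)/(0.1462−0.1123) + 151 = 49·0.0243/0.0339 + 151 ≈ 186.12 → 186.
PM2.5: 307.679 ∈ [247.040, 324.378] ↔ index [201, 300].
201 + (307.679−247.040)·(300−201)/(324.378−247.040) = 201 + 60.639·99/77.338 ≈ 278.62, so AQI = 279.
PM10: 308 lies in 300–393, so I_lo=101, I_hi=150, C_lo=300, C_hi=393.
(150−101)/(393−300) × (308−300) + 101 = 49/93 × 8 + 101 ≈ 105.22 → 105.
Sub-indices: O₃→186, PM2.5→279, PM10→105. Overall AQI = max = 279; dominant pollutant is PM2.5.
AQI 279: Very Unhealthy.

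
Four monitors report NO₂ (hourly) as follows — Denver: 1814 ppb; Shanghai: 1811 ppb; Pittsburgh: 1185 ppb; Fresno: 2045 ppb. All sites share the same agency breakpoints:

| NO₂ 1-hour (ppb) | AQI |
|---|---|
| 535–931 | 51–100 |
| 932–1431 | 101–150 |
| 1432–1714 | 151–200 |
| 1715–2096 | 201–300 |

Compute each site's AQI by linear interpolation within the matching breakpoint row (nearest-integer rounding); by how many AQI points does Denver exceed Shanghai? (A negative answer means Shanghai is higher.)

1

Denver: row 1715–2096 (AQI 201–300). (300−201)·(1814−1715)/(2096−1715) + 201 = 99·99/381 + 201 ≈ 226.72 → 227.
Shanghai: row 1715–2096 (AQI 201–300). (300−201)·(1811−1715)/(2096−1715) + 201 = 99·96/381 + 201 ≈ 225.94 → 226.
Pittsburgh: 1185 lies in 932–1431, so I_lo=101, I_hi=150, C_lo=932, C_hi=1431.
(150−101)/(1431−932) × (1185−932) + 101 = 49/499 × 253 + 101 ≈ 125.84 → 126.
Fresno: 2045 lies in 1715–2096, so I_lo=201, I_hi=300, C_lo=1715, C_hi=2096.
(300−201)/(2096−1715) × (2045−1715) + 201 = 99/381 × 330 + 201 ≈ 286.75 → 287.
AQIs: Denver=227, Shanghai=226, Pittsburgh=126, Fresno=287. Denver (227) − Shanghai (226) = 1.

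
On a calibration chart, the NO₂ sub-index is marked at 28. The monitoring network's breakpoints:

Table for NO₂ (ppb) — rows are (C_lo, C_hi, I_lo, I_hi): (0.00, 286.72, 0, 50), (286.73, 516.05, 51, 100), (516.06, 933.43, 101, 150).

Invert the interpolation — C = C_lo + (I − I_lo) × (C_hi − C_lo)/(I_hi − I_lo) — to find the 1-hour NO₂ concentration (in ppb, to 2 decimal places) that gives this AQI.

160.56

AQI 28 lies in the 0–50 band, which corresponds to 0.00–286.72 ppb.
C = 0.00 + (28−0)×(286.72−0.00)/(50−0) = 0.00 + 28×286.72/50 ≈ 160.5632 ppb → 160.56 ppb to 2 dp.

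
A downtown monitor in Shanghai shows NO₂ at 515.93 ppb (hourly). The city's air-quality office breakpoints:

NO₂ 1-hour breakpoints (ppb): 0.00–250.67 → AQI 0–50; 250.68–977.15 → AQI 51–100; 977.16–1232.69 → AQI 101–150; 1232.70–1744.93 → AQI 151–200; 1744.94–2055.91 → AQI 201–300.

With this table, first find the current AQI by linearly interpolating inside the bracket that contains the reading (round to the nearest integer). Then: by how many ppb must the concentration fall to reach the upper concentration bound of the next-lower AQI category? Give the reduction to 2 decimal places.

265.26

NO₂: 515.93 ∈ [250.68, 977.15] ↔ index [51, 100].
51 + (515.93−250.68)·(100−51)/(977.15−250.68) = 51 + 265.25·49/726.47 ≈ 68.89, so AQI = 69.
Current AQI 69 is in the Moderate range (51–100). The next-lower category tops out at AQI 50, whose upper concentration bound is 250.67 ppb.
Reduction needed = 515.93 − 250.67 = 265.26 ppb.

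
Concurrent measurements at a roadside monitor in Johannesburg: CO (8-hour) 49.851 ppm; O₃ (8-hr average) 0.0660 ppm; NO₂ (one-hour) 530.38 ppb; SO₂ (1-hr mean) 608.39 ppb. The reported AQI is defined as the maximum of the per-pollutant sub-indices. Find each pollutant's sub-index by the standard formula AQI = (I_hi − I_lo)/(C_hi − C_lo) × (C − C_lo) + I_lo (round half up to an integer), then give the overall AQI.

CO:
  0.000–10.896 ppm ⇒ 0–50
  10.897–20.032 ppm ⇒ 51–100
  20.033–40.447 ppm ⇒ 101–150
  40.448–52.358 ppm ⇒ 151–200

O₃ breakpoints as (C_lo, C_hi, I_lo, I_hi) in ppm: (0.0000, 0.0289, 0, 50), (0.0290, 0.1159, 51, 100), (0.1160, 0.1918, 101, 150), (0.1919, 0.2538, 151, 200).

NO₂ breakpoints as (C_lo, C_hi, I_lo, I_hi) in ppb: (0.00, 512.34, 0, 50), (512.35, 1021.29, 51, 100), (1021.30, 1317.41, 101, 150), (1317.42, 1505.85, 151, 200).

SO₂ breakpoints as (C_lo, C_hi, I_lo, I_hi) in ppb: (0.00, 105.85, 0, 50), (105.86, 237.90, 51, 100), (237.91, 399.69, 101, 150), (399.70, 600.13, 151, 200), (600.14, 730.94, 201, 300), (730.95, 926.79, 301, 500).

207

CO: 49.851 lies in 40.448–52.358, so I_lo=151, I_hi=200, C_lo=40.448, C_hi=52.358.
(200−151)/(52.358−40.448) × (49.851−40.448) + 151 = 49/11.910 × 9.403 + 151 ≈ 189.69 → 190.
O₃ 0.0660: bracket 0.0290–0.1159 → index 51–100; slope 49/0.0869, offset 0.0370.
AQI = 51 + 49/0.0869·0.0370 ≈ 71.86 ⇒ 72.
NO₂: 530.38 lies in 512.35–1021.29, so I_lo=51, I_hi=100, C_lo=512.35, C_hi=1021.29.
(100−51)/(1021.29−512.35) × (530.38−512.35) + 51 = 49/508.94 × 18.03 + 51 ≈ 52.74 → 53.
SO₂: 608.39 lies in 600.14–730.94, so I_lo=201, I_hi=300, C_lo=600.14, C_hi=730.94.
(300−201)/(730.94−600.14) × (608.39−600.14) + 201 = 99/130.80 × 8.25 + 201 ≈ 207.24 → 207.
Sub-indices: CO→190, O₃→72, NO₂→53, SO₂→207. Overall AQI = max = 207; dominant pollutant is SO₂.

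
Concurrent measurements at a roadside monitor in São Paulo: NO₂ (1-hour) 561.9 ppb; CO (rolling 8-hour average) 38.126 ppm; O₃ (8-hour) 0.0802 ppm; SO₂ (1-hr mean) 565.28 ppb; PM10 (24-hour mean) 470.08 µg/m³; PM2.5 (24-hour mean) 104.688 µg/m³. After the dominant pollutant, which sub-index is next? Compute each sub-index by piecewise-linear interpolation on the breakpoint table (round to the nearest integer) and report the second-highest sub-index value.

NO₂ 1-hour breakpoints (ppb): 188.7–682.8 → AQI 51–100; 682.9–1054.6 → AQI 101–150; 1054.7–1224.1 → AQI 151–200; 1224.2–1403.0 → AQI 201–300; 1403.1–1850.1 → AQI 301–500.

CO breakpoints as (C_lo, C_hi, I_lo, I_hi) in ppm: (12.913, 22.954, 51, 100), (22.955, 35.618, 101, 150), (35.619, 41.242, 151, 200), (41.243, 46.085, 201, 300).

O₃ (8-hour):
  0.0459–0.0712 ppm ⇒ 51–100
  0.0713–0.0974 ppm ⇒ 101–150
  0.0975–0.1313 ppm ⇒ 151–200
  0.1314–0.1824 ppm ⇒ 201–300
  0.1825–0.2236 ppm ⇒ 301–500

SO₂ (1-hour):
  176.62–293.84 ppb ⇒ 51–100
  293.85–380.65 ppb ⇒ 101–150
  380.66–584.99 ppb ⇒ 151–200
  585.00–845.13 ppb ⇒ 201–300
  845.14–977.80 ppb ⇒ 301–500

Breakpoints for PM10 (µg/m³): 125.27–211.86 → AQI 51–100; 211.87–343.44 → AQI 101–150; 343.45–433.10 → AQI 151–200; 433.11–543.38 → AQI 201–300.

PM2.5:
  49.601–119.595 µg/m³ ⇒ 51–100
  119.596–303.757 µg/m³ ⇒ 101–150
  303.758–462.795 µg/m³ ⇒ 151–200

195

NO₂: 561.9 lies in 188.7–682.8, so I_lo=51, I_hi=100, C_lo=188.7, C_hi=682.8.
(100−51)/(682.8−188.7) × (561.9−188.7) + 51 = 49/494.1 × 373.2 + 51 ≈ 88.01 → 88.
CO: row 35.619–41.242 (AQI 151–200). (200−151)·(38.126−35.619)/(41.242−35.619) + 151 = 49·2.507/5.623 + 151 ≈ 172.85 → 173.
O₃: 0.0802 ∈ [0.0713, 0.0974] ↔ index [101, 150].
101 + (0.0802−0.0713)·(150−101)/(0.0974−0.0713) = 101 + 0.0089·49/0.0261 ≈ 117.71, so AQI = 118.
SO₂: row 380.66–584.99 (AQI 151–200). (200−151)·(565.28−380.66)/(584.99−380.66) + 151 = 49·184.62/204.33 + 151 ≈ 195.27 → 195.
PM10 470.08: bracket 433.11–543.38 → index 201–300; slope 99/110.27, offset 36.97.
AQI = 201 + 99/110.27·36.97 ≈ 234.19 ⇒ 234.
PM2.5: 104.688 lies in 49.601–119.595, so I_lo=51, I_hi=100, C_lo=49.601, C_hi=119.595.
(100−51)/(119.595−49.601) × (104.688−49.601) + 51 = 49/69.994 × 55.087 + 51 ≈ 89.56 → 90.
Sub-indices: NO₂→88, CO→173, O₃→118, SO₂→195, PM10→234, PM2.5→90. Ranked high→low: 234, 195, 173, 118, 90, 88. Second-highest sub-index = 195.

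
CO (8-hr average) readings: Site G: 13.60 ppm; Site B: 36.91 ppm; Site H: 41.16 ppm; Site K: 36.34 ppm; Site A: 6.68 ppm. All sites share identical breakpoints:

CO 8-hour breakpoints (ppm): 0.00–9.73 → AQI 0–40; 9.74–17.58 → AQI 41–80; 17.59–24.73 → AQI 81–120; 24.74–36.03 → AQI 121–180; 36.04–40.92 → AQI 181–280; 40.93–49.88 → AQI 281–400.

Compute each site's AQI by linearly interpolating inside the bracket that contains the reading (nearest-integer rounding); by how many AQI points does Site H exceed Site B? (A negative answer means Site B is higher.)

85

Site G: 13.60 ∈ [9.74, 17.58] ↔ index [41, 80].
41 + (13.60−9.74)·(80−41)/(17.58−9.74) = 41 + 3.86·39/7.84 ≈ 60.20, so AQI = 60.
Site B: 36.91 ∈ [36.04, 40.92] ↔ index [181, 280].
181 + (36.91−36.04)·(280−181)/(40.92−36.04) = 181 + 0.87·99/4.88 ≈ 198.65, so AQI = 199.
Site H: 41.16 ∈ [40.93, 49.88] ↔ index [281, 400].
281 + (41.16−40.93)·(400−281)/(49.88−40.93) = 281 + 0.23·119/8.95 ≈ 284.06, so AQI = 284.
Site K: row 36.04–40.92 (AQI 181–280). (280−181)·(36.34−36.04)/(40.92−36.04) + 181 = 99·0.30/4.88 + 181 ≈ 187.09 → 187.
Site A: 6.68 ∈ [0.00, 9.73] ↔ index [0, 40].
0 + (6.68−0.00)·(40−0)/(9.73−0.00) = 0 + 6.68·40/9.73 ≈ 27.46, so AQI = 27.
AQIs: Site G=60, Site B=199, Site H=284, Site K=187, Site A=27. Site H (284) − Site B (199) = 85.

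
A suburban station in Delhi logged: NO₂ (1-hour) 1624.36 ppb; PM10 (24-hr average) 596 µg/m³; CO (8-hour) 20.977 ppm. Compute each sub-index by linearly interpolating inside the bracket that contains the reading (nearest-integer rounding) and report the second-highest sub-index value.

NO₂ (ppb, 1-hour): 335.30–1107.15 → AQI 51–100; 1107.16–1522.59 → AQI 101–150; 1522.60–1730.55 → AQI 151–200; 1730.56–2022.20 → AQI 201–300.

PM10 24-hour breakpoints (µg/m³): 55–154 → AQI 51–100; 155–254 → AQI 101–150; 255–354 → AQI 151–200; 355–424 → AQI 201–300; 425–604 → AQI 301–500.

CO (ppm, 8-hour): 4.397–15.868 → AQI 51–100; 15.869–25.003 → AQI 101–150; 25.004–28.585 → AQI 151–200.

175

NO₂: 1624.36 lies in 1522.60–1730.55, so I_lo=151, I_hi=200, C_lo=1522.60, C_hi=1730.55.
(200−151)/(1730.55−1522.60) × (1624.36−1522.60) + 151 = 49/207.95 × 101.76 + 151 ≈ 174.98 → 175.
PM10 596: bracket 425–604 → index 301–500; slope 199/179, offset 171.
AQI = 301 + 199/179·171 ≈ 491.11 ⇒ 491.
CO: 20.977 lies in 15.869–25.003, so I_lo=101, I_hi=150, C_lo=15.869, C_hi=25.003.
(150−101)/(25.003−15.869) × (20.977−15.869) + 101 = 49/9.134 × 5.108 + 101 ≈ 128.40 → 128.
Sub-indices: NO₂→175, PM10→491, CO→128. Ranked high→low: 491, 175, 128. Second-highest sub-index = 175.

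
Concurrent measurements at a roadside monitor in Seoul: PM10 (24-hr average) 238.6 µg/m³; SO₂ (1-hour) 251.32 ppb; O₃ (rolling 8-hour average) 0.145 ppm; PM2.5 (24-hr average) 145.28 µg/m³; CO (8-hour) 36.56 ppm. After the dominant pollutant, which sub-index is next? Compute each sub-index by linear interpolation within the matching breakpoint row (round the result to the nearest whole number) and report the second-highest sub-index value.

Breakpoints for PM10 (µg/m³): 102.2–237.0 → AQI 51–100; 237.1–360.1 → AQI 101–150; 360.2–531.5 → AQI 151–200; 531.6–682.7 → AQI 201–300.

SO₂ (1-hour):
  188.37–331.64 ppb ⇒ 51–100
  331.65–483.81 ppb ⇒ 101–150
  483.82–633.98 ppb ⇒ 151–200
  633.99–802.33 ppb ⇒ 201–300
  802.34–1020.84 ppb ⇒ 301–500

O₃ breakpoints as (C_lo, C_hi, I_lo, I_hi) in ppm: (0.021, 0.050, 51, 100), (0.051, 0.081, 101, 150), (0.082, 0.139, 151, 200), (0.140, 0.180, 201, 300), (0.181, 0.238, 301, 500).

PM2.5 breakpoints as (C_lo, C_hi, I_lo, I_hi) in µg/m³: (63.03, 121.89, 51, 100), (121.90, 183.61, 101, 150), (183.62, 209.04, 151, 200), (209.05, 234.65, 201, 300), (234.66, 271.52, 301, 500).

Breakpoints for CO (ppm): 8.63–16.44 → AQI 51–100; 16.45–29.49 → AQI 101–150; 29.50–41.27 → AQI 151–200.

PM10: 238.6 lies in 237.1–360.1, so I_lo=101, I_hi=150, C_lo=237.1, C_hi=360.1.
(150−101)/(360.1−237.1) × (238.6−237.1) + 101 = 49/123.0 × 1.5 + 101 ≈ 101.60 → 102.
SO₂: 251.32 lies in 188.37–331.64, so I_lo=51, I_hi=100, C_lo=188.37, C_hi=331.64.
(100−51)/(331.64−188.37) × (251.32−188.37) + 51 = 49/143.27 × 62.95 + 51 ≈ 72.53 → 73.
O₃: row 0.140–0.180 (AQI 201–300). (300−201)·(0.145−0.140)/(0.180−0.140) + 201 = 99·0.005/0.040 + 201 ≈ 213.38 → 213.
PM2.5: 145.28 lies in 121.90–183.61, so I_lo=101, I_hi=150, C_lo=121.90, C_hi=183.61.
(150−101)/(183.61−121.90) × (145.28−121.90) + 101 = 49/61.71 × 23.38 + 101 ≈ 119.56 → 120.
CO: row 29.50–41.27 (AQI 151–200). (200−151)·(36.56−29.50)/(41.27−29.50) + 151 = 49·7.06/11.77 + 151 ≈ 180.39 → 180.
Sub-indices: PM10→102, SO₂→73, O₃→213, PM2.5→120, CO→180. Ranked high→low: 213, 180, 120, 102, 73. Second-highest sub-index = 180.

180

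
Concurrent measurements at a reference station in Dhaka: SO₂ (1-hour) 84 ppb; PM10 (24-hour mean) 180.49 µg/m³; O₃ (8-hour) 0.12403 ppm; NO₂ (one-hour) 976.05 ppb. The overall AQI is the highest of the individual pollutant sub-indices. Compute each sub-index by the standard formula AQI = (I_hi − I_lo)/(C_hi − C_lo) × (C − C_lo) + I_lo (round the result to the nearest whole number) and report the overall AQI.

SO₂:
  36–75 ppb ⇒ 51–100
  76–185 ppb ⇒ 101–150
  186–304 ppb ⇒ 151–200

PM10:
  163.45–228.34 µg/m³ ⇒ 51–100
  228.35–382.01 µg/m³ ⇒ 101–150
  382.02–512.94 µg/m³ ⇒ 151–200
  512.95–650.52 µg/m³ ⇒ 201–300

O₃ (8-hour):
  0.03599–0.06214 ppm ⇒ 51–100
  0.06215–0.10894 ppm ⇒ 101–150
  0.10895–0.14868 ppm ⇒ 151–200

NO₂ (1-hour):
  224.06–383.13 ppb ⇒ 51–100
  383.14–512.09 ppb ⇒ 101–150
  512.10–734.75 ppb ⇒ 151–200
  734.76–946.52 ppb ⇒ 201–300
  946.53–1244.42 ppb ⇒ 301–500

321

SO₂: 84 ∈ [76, 185] ↔ index [101, 150].
101 + (84−76)·(150−101)/(185−76) = 101 + 8·49/109 ≈ 104.60, so AQI = 105.
PM10: 180.49 ∈ [163.45, 228.34] ↔ index [51, 100].
51 + (180.49−163.45)·(100−51)/(228.34−163.45) = 51 + 17.04·49/64.89 ≈ 63.87, so AQI = 64.
O₃: row 0.10895–0.14868 (AQI 151–200). (200−151)·(0.12403−0.10895)/(0.14868−0.10895) + 151 = 49·0.01508/0.03973 + 151 ≈ 169.60 → 170.
NO₂: 976.05 lies in 946.53–1244.42, so I_lo=301, I_hi=500, C_lo=946.53, C_hi=1244.42.
(500−301)/(1244.42−946.53) × (976.05−946.53) + 301 = 199/297.89 × 29.52 + 301 ≈ 320.72 → 321.
Sub-indices: SO₂→105, PM10→64, O₃→170, NO₂→321. Overall AQI = max = 321; dominant pollutant is NO₂.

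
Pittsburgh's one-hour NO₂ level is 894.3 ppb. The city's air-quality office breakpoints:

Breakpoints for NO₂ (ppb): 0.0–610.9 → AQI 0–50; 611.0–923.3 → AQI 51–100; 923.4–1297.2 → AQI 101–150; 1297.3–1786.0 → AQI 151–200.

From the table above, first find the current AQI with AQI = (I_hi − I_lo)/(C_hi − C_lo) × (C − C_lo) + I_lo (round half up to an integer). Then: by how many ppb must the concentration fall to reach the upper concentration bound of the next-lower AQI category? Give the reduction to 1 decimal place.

NO₂: row 611.0–923.3 (AQI 51–100). (100−51)·(894.3−611.0)/(923.3−611.0) + 51 = 49·283.3/312.3 + 51 ≈ 95.45 → 95.
Current AQI 95 is in the Moderate range (51–100). The next-lower category tops out at AQI 50, whose upper concentration bound is 610.9 ppb.
Reduction needed = 894.3 − 610.9 = 283.4 ppb.

283.4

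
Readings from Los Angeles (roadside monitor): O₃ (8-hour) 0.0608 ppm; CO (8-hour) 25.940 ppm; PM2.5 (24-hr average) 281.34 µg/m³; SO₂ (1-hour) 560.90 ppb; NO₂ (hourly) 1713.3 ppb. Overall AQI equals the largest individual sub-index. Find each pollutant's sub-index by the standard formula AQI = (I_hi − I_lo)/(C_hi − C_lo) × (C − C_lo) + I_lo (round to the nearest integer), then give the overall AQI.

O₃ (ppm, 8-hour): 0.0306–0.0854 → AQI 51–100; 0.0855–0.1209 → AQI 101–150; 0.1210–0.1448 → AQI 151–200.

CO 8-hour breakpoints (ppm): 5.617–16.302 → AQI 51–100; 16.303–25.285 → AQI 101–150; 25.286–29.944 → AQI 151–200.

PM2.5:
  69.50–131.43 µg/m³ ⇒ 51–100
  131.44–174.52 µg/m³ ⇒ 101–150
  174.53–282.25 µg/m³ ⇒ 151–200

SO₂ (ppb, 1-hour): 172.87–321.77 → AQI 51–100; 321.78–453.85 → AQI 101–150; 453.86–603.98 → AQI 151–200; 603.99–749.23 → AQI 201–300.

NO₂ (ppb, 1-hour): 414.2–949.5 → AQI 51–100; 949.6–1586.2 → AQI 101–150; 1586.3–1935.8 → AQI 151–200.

200

O₃: 0.0608 lies in 0.0306–0.0854, so I_lo=51, I_hi=100, C_lo=0.0306, C_hi=0.0854.
(100−51)/(0.0854−0.0306) × (0.0608−0.0306) + 51 = 49/0.0548 × 0.0302 + 51 ≈ 78.00 → 78.
CO: 25.940 lies in 25.286–29.944, so I_lo=151, I_hi=200, C_lo=25.286, C_hi=29.944.
(200−151)/(29.944−25.286) × (25.940−25.286) + 151 = 49/4.658 × 0.654 + 151 ≈ 157.88 → 158.
PM2.5: 281.34 ∈ [174.53, 282.25] ↔ index [151, 200].
151 + (281.34−174.53)·(200−151)/(282.25−174.53) = 151 + 106.81·49/107.72 ≈ 199.59, so AQI = 200.
SO₂: 560.90 lies in 453.86–603.98, so I_lo=151, I_hi=200, C_lo=453.86, C_hi=603.98.
(200−151)/(603.98−453.86) × (560.90−453.86) + 151 = 49/150.12 × 107.04 + 151 ≈ 185.94 → 186.
NO₂: 1713.3 ∈ [1586.3, 1935.8] ↔ index [151, 200].
151 + (1713.3−1586.3)·(200−151)/(1935.8−1586.3) = 151 + 127.0·49/349.5 ≈ 168.81, so AQI = 169.
Sub-indices: O₃→78, CO→158, PM2.5→200, SO₂→186, NO₂→169. Overall AQI = max = 200; dominant pollutant is PM2.5.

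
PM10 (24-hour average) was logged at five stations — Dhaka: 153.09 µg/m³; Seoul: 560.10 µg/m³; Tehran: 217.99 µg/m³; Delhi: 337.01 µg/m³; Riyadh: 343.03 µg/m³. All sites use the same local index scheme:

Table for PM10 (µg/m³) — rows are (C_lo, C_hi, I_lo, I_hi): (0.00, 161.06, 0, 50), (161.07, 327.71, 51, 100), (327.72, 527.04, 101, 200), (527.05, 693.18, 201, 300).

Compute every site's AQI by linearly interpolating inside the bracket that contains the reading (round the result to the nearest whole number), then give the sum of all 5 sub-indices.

Dhaka 153.09: bracket 0.00–161.06 → index 0–50; slope 50/161.06, offset 153.09.
AQI = 0 + 50/161.06·153.09 ≈ 47.53 ⇒ 48.
Seoul: 560.10 ∈ [527.05, 693.18] ↔ index [201, 300].
201 + (560.10−527.05)·(300−201)/(693.18−527.05) = 201 + 33.05·99/166.13 ≈ 220.70, so AQI = 221.
Tehran: 217.99 lies in 161.07–327.71, so I_lo=51, I_hi=100, C_lo=161.07, C_hi=327.71.
(100−51)/(327.71−161.07) × (217.99−161.07) + 51 = 49/166.64 × 56.92 + 51 ≈ 67.74 → 68.
Delhi: 337.01 lies in 327.72–527.04, so I_lo=101, I_hi=200, C_lo=327.72, C_hi=527.04.
(200−101)/(527.04−327.72) × (337.01−327.72) + 101 = 99/199.32 × 9.29 + 101 ≈ 105.61 → 106.
Riyadh: row 327.72–527.04 (AQI 101–200). (200−101)·(343.03−327.72)/(527.04−327.72) + 101 = 99·15.31/199.32 + 101 ≈ 108.60 → 109.
AQIs: Dhaka=48, Seoul=221, Tehran=68, Delhi=106, Riyadh=109. Sum = 48 + 221 + 68 + 106 + 109 = 552.

552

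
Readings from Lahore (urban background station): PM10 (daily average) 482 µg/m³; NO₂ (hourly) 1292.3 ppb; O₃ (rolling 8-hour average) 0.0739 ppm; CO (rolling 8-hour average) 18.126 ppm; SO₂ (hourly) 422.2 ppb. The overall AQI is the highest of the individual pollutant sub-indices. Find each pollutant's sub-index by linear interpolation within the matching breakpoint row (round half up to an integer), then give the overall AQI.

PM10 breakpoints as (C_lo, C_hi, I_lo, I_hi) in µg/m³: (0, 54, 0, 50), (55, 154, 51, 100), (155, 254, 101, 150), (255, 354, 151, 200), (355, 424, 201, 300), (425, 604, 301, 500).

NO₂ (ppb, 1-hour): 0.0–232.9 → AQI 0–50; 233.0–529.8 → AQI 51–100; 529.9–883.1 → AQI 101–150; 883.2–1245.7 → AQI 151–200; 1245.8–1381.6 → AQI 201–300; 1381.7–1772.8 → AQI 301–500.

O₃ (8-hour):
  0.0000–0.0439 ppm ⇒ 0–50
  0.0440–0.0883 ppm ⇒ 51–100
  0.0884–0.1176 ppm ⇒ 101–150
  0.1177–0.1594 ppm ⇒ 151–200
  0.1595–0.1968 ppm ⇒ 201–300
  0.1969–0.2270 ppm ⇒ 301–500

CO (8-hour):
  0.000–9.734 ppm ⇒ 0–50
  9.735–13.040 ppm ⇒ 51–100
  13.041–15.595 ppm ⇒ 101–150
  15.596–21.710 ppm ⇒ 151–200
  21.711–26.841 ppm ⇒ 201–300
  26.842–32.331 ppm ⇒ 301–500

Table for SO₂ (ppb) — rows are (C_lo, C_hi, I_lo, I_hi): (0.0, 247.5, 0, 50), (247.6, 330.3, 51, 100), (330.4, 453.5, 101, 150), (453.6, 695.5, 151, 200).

PM10: 482 lies in 425–604, so I_lo=301, I_hi=500, C_lo=425, C_hi=604.
(500−301)/(604−425) × (482−425) + 301 = 199/179 × 57 + 301 ≈ 364.37 → 364.
NO₂ 1292.3: bracket 1245.8–1381.6 → index 201–300; slope 99/135.8, offset 46.5.
AQI = 201 + 99/135.8·46.5 ≈ 234.90 ⇒ 235.
O₃: 0.0739 lies in 0.0440–0.0883, so I_lo=51, I_hi=100, C_lo=0.0440, C_hi=0.0883.
(100−51)/(0.0883−0.0440) × (0.0739−0.0440) + 51 = 49/0.0443 × 0.0299 + 51 ≈ 84.07 → 84.
CO: 18.126 lies in 15.596–21.710, so I_lo=151, I_hi=200, C_lo=15.596, C_hi=21.710.
(200−151)/(21.710−15.596) × (18.126−15.596) + 151 = 49/6.114 × 2.530 + 151 ≈ 171.28 → 171.
SO₂: row 330.4–453.5 (AQI 101–150). (150−101)·(422.2−330.4)/(453.5−330.4) + 101 = 49·91.8/123.1 + 101 ≈ 137.54 → 138.
Sub-indices: PM10→364, NO₂→235, O₃→84, CO→171, SO₂→138. Overall AQI = max = 364; dominant pollutant is PM10.
AQI 364: Hazardous.

364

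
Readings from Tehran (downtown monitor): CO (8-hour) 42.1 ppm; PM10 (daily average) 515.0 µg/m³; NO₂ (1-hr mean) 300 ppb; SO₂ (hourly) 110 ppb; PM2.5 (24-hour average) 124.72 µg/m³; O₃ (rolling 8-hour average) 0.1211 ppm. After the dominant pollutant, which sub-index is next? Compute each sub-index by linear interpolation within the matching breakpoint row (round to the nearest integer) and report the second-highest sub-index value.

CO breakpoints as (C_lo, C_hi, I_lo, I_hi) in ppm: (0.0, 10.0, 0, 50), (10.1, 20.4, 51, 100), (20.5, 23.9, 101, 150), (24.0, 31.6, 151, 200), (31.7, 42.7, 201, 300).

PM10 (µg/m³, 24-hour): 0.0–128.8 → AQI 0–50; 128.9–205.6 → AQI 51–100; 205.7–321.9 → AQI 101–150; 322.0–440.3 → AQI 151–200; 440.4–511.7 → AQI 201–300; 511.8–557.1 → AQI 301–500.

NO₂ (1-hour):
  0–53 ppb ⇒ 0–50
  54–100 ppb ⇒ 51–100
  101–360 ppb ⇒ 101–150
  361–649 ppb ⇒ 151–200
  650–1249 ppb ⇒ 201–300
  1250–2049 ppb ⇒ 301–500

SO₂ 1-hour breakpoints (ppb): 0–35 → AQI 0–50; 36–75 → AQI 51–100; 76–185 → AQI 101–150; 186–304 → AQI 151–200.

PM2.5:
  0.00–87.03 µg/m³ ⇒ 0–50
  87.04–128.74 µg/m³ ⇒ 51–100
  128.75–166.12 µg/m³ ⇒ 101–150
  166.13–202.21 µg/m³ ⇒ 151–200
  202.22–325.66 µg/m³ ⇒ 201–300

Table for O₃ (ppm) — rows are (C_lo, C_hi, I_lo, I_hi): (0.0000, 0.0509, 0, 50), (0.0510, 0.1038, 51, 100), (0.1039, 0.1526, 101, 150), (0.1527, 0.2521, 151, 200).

295

CO: row 31.7–42.7 (AQI 201–300). (300−201)·(42.1−31.7)/(42.7−31.7) + 201 = 99·10.4/11.0 + 201 ≈ 294.60 → 295.
PM10 515.0: bracket 511.8–557.1 → index 301–500; slope 199/45.3, offset 3.2.
AQI = 301 + 199/45.3·3.2 ≈ 315.06 ⇒ 315.
NO₂ 300: bracket 101–360 → index 101–150; slope 49/259, offset 199.
AQI = 101 + 49/259·199 ≈ 138.65 ⇒ 139.
SO₂ 110: bracket 76–185 → index 101–150; slope 49/109, offset 34.
AQI = 101 + 49/109·34 ≈ 116.28 ⇒ 116.
PM2.5: 124.72 lies in 87.04–128.74, so I_lo=51, I_hi=100, C_lo=87.04, C_hi=128.74.
(100−51)/(128.74−87.04) × (124.72−87.04) + 51 = 49/41.70 × 37.68 + 51 ≈ 95.28 → 95.
O₃: row 0.1039–0.1526 (AQI 101–150). (150−101)·(0.1211−0.1039)/(0.1526−0.1039) + 101 = 49·0.0172/0.0487 + 101 ≈ 118.31 → 118.
Sub-indices: CO→295, PM10→315, NO₂→139, SO₂→116, PM2.5→95, O₃→118. Ranked high→low: 315, 295, 139, 118, 116, 95. Second-highest sub-index = 295.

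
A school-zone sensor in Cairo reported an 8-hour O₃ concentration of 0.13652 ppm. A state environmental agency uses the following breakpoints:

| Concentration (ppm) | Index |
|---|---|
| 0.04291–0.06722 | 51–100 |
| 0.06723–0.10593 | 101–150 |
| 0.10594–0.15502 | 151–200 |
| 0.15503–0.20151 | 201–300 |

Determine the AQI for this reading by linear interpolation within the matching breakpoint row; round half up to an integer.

182

O₃: row 0.10594–0.15502 (AQI 151–200). (200−151)·(0.13652−0.10594)/(0.15502−0.10594) + 151 = 49·0.03058/0.04908 + 151 ≈ 181.53 → 182.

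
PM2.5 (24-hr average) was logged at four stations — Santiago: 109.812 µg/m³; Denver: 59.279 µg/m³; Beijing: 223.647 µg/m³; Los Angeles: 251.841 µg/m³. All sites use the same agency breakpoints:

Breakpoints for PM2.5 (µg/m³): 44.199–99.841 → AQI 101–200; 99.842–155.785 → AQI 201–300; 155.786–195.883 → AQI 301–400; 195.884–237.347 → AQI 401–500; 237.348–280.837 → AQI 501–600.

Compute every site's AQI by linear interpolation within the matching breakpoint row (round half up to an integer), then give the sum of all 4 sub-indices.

1348

Santiago: 109.812 ∈ [99.842, 155.785] ↔ index [201, 300].
201 + (109.812−99.842)·(300−201)/(155.785−99.842) = 201 + 9.970·99/55.943 ≈ 218.64, so AQI = 219.
Denver 59.279: bracket 44.199–99.841 → index 101–200; slope 99/55.642, offset 15.080.
AQI = 101 + 99/55.642·15.080 ≈ 127.83 ⇒ 128.
Beijing: 223.647 ∈ [195.884, 237.347] ↔ index [401, 500].
401 + (223.647−195.884)·(500−401)/(237.347−195.884) = 401 + 27.763·99/41.463 ≈ 467.29, so AQI = 467.
Los Angeles: 251.841 ∈ [237.348, 280.837] ↔ index [501, 600].
501 + (251.841−237.348)·(600−501)/(280.837−237.348) = 501 + 14.493·99/43.489 ≈ 533.99, so AQI = 534.
AQIs: Santiago=219, Denver=128, Beijing=467, Los Angeles=534. Sum = 219 + 128 + 467 + 534 = 1348.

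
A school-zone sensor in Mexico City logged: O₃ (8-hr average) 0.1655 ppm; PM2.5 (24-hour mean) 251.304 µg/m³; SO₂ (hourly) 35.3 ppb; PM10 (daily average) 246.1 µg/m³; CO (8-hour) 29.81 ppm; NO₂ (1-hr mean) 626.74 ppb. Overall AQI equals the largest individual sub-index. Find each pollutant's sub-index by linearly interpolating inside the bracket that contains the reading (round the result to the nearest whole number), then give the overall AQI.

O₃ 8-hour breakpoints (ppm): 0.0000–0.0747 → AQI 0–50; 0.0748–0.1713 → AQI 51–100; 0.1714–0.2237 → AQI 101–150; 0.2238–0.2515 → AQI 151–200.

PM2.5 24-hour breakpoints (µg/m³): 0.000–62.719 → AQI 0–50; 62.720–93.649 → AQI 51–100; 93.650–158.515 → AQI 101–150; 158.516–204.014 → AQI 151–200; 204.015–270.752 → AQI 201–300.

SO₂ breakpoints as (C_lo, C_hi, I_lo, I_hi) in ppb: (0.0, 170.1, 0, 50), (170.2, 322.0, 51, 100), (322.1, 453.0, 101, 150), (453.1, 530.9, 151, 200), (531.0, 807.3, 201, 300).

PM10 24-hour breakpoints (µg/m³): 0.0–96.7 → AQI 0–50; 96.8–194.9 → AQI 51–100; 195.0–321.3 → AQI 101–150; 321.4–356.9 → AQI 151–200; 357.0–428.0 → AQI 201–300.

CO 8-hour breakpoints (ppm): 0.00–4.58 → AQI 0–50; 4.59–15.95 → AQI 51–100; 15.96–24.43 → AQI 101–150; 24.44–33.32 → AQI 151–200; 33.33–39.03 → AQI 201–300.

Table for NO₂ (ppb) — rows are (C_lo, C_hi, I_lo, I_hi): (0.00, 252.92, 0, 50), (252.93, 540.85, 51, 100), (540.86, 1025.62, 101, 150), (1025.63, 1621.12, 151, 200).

271

O₃: 0.1655 lies in 0.0748–0.1713, so I_lo=51, I_hi=100, C_lo=0.0748, C_hi=0.1713.
(100−51)/(0.1713−0.0748) × (0.1655−0.0748) + 51 = 49/0.0965 × 0.0907 + 51 ≈ 97.05 → 97.
PM2.5: 251.304 ∈ [204.015, 270.752] ↔ index [201, 300].
201 + (251.304−204.015)·(300−201)/(270.752−204.015) = 201 + 47.289·99/66.737 ≈ 271.15, so AQI = 271.
SO₂: row 0.0–170.1 (AQI 0–50). (50−0)·(35.3−0.0)/(170.1−0.0) + 0 = 50·35.3/170.1 + 0 ≈ 10.38 → 10.
PM10 246.1: bracket 195.0–321.3 → index 101–150; slope 49/126.3, offset 51.1.
AQI = 101 + 49/126.3·51.1 ≈ 120.83 ⇒ 121.
CO: row 24.44–33.32 (AQI 151–200). (200−151)·(29.81−24.44)/(33.32−24.44) + 151 = 49·5.37/8.88 + 151 ≈ 180.63 → 181.
NO₂ 626.74: bracket 540.86–1025.62 → index 101–150; slope 49/484.76, offset 85.88.
AQI = 101 + 49/484.76·85.88 ≈ 109.68 ⇒ 110.
Sub-indices: O₃→97, PM2.5→271, SO₂→10, PM10→121, CO→181, NO₂→110. Overall AQI = max = 271; dominant pollutant is PM2.5.
AQI 271: Very Unhealthy.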